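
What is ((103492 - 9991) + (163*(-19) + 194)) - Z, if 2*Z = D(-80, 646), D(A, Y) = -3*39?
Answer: 181313/2 ≈ 90657.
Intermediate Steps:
D(A, Y) = -117
Z = -117/2 (Z = (1/2)*(-117) = -117/2 ≈ -58.500)
((103492 - 9991) + (163*(-19) + 194)) - Z = ((103492 - 9991) + (163*(-19) + 194)) - 1*(-117/2) = (93501 + (-3097 + 194)) + 117/2 = (93501 - 2903) + 117/2 = 90598 + 117/2 = 181313/2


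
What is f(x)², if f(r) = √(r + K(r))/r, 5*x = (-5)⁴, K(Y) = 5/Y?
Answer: 3126/390625 ≈ 0.0080026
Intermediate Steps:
x = 125 (x = (⅕)*(-5)⁴ = (⅕)*625 = 125)
f(r) = √(r + 5/r)/r
f(x)² = (√(125 + 5/125)/125)² = (√(125 + 5*(1/125))/125)² = (√(125 + 1/25)/125)² = (√(3126/25)/125)² = ((√3126/5)/125)² = (√3126/625)² = 3126/390625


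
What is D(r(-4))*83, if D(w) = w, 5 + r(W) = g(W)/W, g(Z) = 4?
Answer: -498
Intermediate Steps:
r(W) = -5 + 4/W
D(r(-4))*83 = (-5 + 4/(-4))*83 = (-5 + 4*(-¼))*83 = (-5 - 1)*83 = -6*83 = -498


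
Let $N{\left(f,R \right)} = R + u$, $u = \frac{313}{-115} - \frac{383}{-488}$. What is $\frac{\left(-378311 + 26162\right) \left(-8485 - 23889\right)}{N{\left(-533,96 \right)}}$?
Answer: $\frac{213264824421040}{1759607} \approx 1.212 \cdot 10^{8}$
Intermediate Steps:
$u = - \frac{108699}{56120}$ ($u = 313 \left(- \frac{1}{115}\right) - - \frac{383}{488} = - \frac{313}{115} + \frac{383}{488} = - \frac{108699}{56120} \approx -1.9369$)
$N{\left(f,R \right)} = - \frac{108699}{56120} + R$ ($N{\left(f,R \right)} = R - \frac{108699}{56120} = - \frac{108699}{56120} + R$)
$\frac{\left(-378311 + 26162\right) \left(-8485 - 23889\right)}{N{\left(-533,96 \right)}} = \frac{\left(-378311 + 26162\right) \left(-8485 - 23889\right)}{- \frac{108699}{56120} + 96} = \frac{\left(-352149\right) \left(-32374\right)}{\frac{5278821}{56120}} = 11400471726 \cdot \frac{56120}{5278821} = \frac{213264824421040}{1759607}$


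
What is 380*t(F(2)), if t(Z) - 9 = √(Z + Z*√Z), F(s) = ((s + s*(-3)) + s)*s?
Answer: 3420 + 760*√(-1 - 2*I) ≈ 4017.5 - 966.74*I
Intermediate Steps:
F(s) = -s² (F(s) = ((s - 3*s) + s)*s = (-2*s + s)*s = (-s)*s = -s²)
t(Z) = 9 + √(Z + Z^(3/2)) (t(Z) = 9 + √(Z + Z*√Z) = 9 + √(Z + Z^(3/2)))
380*t(F(2)) = 380*(9 + √(-1*2² + (-1*2²)^(3/2))) = 380*(9 + √(-1*4 + (-1*4)^(3/2))) = 380*(9 + √(-4 + (-4)^(3/2))) = 380*(9 + √(-4 - 8*I)) = 3420 + 380*√(-4 - 8*I)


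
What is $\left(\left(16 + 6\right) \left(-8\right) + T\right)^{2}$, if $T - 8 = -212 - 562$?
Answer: $887364$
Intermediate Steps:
$T = -766$ ($T = 8 - 774 = -766$)
$\left(\left(16 + 6\right) \left(-8\right) + T\right)^{2} = \left(\left(16 + 6\right) \left(-8\right) - 766\right)^{2} = \left(22 \left(-8\right) - 766\right)^{2} = \left(-176 - 766\right)^{2} = \left(-942\right)^{2} = 887364$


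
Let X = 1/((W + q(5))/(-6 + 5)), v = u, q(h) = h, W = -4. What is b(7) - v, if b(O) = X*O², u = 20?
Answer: -69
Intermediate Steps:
v = 20
X = -1 (X = 1/((-4 + 5)/(-6 + 5)) = 1/(1/(-1)) = 1/(1*(-1)) = 1/(-1) = -1)
b(O) = -O²
b(7) - v = -1*7² - 1*20 = -1*49 - 20 = -49 - 20 = -69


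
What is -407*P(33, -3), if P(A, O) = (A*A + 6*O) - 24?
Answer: -426129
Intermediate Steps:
P(A, O) = -24 + A**2 + 6*O (P(A, O) = (A**2 + 6*O) - 24 = -24 + A**2 + 6*O)
-407*P(33, -3) = -407*(-24 + 33**2 + 6*(-3)) = -407*(-24 + 1089 - 18) = -407*1047 = -426129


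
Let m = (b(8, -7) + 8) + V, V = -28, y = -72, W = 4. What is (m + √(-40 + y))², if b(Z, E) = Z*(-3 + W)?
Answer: 32 - 96*I*√7 ≈ 32.0 - 253.99*I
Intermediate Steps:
b(Z, E) = Z (b(Z, E) = Z*(-3 + 4) = Z*1 = Z)
m = -12 (m = (8 + 8) - 28 = 16 - 28 = -12)
(m + √(-40 + y))² = (-12 + √(-40 - 72))² = (-12 + √(-112))² = (-12 + 4*I*√7)²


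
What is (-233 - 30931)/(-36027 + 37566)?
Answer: -10388/513 ≈ -20.250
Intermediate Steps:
(-233 - 30931)/(-36027 + 37566) = -31164/1539 = -31164*1/1539 = -10388/513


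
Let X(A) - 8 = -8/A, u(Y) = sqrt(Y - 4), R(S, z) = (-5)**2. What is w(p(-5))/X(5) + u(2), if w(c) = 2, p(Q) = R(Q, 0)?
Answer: 5/16 + I*sqrt(2) ≈ 0.3125 + 1.4142*I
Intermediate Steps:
R(S, z) = 25
p(Q) = 25
u(Y) = sqrt(-4 + Y)
X(A) = 8 - 8/A
w(p(-5))/X(5) + u(2) = 2/(8 - 8/5) + sqrt(-4 + 2) = 2/(8 - 8*1/5) + sqrt(-2) = 2/(8 - 8/5) + I*sqrt(2) = 2/(32/5) + I*sqrt(2) = 2*(5/32) + I*sqrt(2) = 5/16 + I*sqrt(2)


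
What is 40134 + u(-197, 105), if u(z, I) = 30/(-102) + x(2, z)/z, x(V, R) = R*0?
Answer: 682273/17 ≈ 40134.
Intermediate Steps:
x(V, R) = 0
u(z, I) = -5/17 (u(z, I) = 30/(-102) + 0/z = 30*(-1/102) + 0 = -5/17 + 0 = -5/17)
40134 + u(-197, 105) = 40134 - 5/17 = 682273/17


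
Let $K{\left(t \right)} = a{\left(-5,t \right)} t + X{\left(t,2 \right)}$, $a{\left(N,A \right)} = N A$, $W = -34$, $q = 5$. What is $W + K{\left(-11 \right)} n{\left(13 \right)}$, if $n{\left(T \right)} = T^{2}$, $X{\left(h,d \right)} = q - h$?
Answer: $-99575$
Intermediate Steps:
$a{\left(N,A \right)} = A N$
$X{\left(h,d \right)} = 5 - h$
$K{\left(t \right)} = 5 - t - 5 t^{2}$ ($K{\left(t \right)} = t \left(-5\right) t - \left(-5 + t\right) = - 5 t t - \left(-5 + t\right) = - 5 t^{2} - \left(-5 + t\right) = 5 - t - 5 t^{2}$)
$W + K{\left(-11 \right)} n{\left(13 \right)} = -34 + \left(5 - -11 - 5 \left(-11\right)^{2}\right) 13^{2} = -34 + \left(5 + 11 - 605\right) 169 = -34 - 99541 = -99575$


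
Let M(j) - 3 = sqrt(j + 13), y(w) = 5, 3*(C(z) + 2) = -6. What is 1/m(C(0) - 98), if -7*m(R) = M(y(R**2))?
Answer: 7/3 - 7*sqrt(2)/3 ≈ -0.96650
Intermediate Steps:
C(z) = -4 (C(z) = -2 + (1/3)*(-6) = -2 - 2 = -4)
M(j) = 3 + sqrt(13 + j) (M(j) = 3 + sqrt(j + 13) = 3 + sqrt(13 + j))
m(R) = -3/7 - 3*sqrt(2)/7 (m(R) = -(3 + sqrt(13 + 5))/7 = -(3 + sqrt(18))/7 = -(3 + 3*sqrt(2))/7 = -3/7 - 3*sqrt(2)/7)
1/m(C(0) - 98) = 1/(-3/7 - 3*sqrt(2)/7)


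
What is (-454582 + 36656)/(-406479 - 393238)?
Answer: 417926/799717 ≈ 0.52259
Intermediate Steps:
(-454582 + 36656)/(-406479 - 393238) = -417926/(-799717) = -417926*(-1/799717) = 417926/799717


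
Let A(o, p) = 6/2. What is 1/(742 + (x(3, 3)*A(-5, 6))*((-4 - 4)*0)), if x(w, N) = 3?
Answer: 1/742 ≈ 0.0013477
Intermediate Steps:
A(o, p) = 3 (A(o, p) = 6*(½) = 3)
1/(742 + (x(3, 3)*A(-5, 6))*((-4 - 4)*0)) = 1/(742 + (3*3)*((-4 - 4)*0)) = 1/(742 + 9*(-8*0)) = 1/(742 + 9*0) = 1/(742 + 0) = 1/742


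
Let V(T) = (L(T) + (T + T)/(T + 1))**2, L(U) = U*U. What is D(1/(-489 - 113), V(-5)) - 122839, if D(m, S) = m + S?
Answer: -146987633/1204 ≈ -1.2208e+5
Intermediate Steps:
L(U) = U**2
V(T) = (T**2 + 2*T/(1 + T))**2 (V(T) = (T**2 + (T + T)/(T + 1))**2 = (T**2 + (2*T)/(1 + T))**2 = (T**2 + 2*T/(1 + T))**2)
D(m, S) = S + m
D(1/(-489 - 113), V(-5)) - 122839 = ((-5)**2*(2 - 5 + (-5)**2)**2/(1 - 5)**2 + 1/(-489 - 113)) - 122839 = (25*(2 - 5 + 25)**2/(-4)**2 + 1/(-602)) - 122839 = (25*(1/16)*22**2 - 1/602) - 122839 = (25*(1/16)*484 - 1/602) - 122839 = (3025/4 - 1/602) - 122839 = 910523/1204 - 122839 = -146987633/1204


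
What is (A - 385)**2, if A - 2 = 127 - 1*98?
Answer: 125316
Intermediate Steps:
A = 31 (A = 2 + (127 - 1*98) = 2 + (127 - 98) = 2 + 29 = 31)
(A - 385)**2 = (31 - 385)**2 = (-354)**2 = 125316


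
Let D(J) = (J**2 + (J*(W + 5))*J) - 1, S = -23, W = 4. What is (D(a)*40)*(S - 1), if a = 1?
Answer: -8640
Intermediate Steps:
D(J) = -1 + 10*J**2 (D(J) = (J**2 + (J*(4 + 5))*J) - 1 = (J**2 + (J*9)*J) - 1 = (J**2 + (9*J)*J) - 1 = (J**2 + 9*J**2) - 1 = 10*J**2 - 1 = -1 + 10*J**2)
(D(a)*40)*(S - 1) = ((-1 + 10*1**2)*40)*(-23 - 1) = ((-1 + 10*1)*40)*(-24) = ((-1 + 10)*40)*(-24) = (9*40)*(-24) = 360*(-24) = -8640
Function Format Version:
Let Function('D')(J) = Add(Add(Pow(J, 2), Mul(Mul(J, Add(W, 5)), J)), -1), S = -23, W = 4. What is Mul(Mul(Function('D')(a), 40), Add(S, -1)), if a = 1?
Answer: -8640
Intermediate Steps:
Function('D')(J) = Add(-1, Mul(10, Pow(J, 2))) (Function('D')(J) = Add(Add(Pow(J, 2), Mul(Mul(J, Add(4, 5)), J)), -1) = Add(Add(Pow(J, 2), Mul(Mul(J, 9), J)), -1) = Add(Add(Pow(J, 2), Mul(Mul(9, J), J)), -1) = Add(Add(Pow(J, 2), Mul(9, Pow(J, 2))), -1) = Add(Mul(10, Pow(J, 2)), -1) = Add(-1, Mul(10, Pow(J, 2))))
Mul(Mul(Function('D')(a), 40), Add(S, -1)) = Mul(Mul(Add(-1, Mul(10, Pow(1, 2))), 40), Add(-23, -1)) = Mul(Mul(Add(-1, Mul(10, 1)), 40), -24) = Mul(Mul(Add(-1, 10), 40), -24) = Mul(Mul(9, 40), -24) = Mul(360, -24) = -8640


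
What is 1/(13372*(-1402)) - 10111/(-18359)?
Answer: 189556399025/344186160296 ≈ 0.55074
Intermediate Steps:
1/(13372*(-1402)) - 10111/(-18359) = (1/13372)*(-1/1402) - 10111*(-1/18359) = -1/18747544 + 10111/18359 = 189556399025/344186160296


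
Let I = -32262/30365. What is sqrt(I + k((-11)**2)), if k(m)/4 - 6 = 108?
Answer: 7*sqrt(8560561530)/30365 ≈ 21.329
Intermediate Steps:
k(m) = 456 (k(m) = 24 + 4*108 = 24 + 432 = 456)
I = -32262/30365 (I = -32262*1/30365 = -32262/30365 ≈ -1.0625)
sqrt(I + k((-11)**2)) = sqrt(-32262/30365 + 456) = sqrt(13814178/30365) = 7*sqrt(8560561530)/30365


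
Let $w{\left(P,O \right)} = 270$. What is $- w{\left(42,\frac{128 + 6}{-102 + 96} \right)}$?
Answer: $-270$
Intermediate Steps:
$- w{\left(42,\frac{128 + 6}{-102 + 96} \right)} = \left(-1\right) 270 = -270$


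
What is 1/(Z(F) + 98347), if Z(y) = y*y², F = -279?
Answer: -1/21619292 ≈ -4.6255e-8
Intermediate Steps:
Z(y) = y³
1/(Z(F) + 98347) = 1/((-279)³ + 98347) = 1/(-21717639 + 98347) = 1/(-21619292) = -1/21619292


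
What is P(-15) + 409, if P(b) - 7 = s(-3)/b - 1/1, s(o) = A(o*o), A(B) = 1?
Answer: 6224/15 ≈ 414.93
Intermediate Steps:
s(o) = 1
P(b) = 6 + 1/b (P(b) = 7 + (1/b - 1/1) = 7 + (1/b - 1*1) = 7 + (1/b - 1) = 7 + (-1 + 1/b) = 6 + 1/b)
P(-15) + 409 = (6 + 1/(-15)) + 409 = (6 - 1/15) + 409 = 89/15 + 409 = 6224/15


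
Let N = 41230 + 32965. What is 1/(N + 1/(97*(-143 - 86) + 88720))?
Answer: 66507/4934486866 ≈ 1.3478e-5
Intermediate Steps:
N = 74195
1/(N + 1/(97*(-143 - 86) + 88720)) = 1/(74195 + 1/(97*(-143 - 86) + 88720)) = 1/(74195 + 1/(97*(-229) + 88720)) = 1/(74195 + 1/(-22213 + 88720)) = 1/(74195 + 1/66507) = 1/(4934486866/66507) = 66507/4934486866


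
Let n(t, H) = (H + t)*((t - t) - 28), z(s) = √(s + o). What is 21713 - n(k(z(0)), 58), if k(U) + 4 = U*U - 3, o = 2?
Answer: 23197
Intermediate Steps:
z(s) = √(2 + s) (z(s) = √(s + 2) = √(2 + s))
k(U) = -7 + U² (k(U) = -4 + (U*U - 3) = -4 + (U² - 3) = -4 + (-3 + U²) = -7 + U²)
n(t, H) = -28*H - 28*t (n(t, H) = (H + t)*(0 - 28) = (H + t)*(-28) = -28*H - 28*t)
21713 - n(k(z(0)), 58) = 21713 - (-28*58 - 28*(-7 + (√(2 + 0))²)) = 21713 - (-1624 - 28*(-7 + (√2)²)) = 21713 - (-1624 - 28*(-7 + 2)) = 21713 - (-1624 - 28*(-5)) = 21713 - (-1624 + 140) = 21713 - 1*(-1484) = 21713 + 1484 = 23197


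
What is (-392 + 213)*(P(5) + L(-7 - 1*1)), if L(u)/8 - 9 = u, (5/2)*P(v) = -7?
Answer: -4654/5 ≈ -930.80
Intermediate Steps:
P(v) = -14/5 (P(v) = (⅖)*(-7) = -14/5)
L(u) = 72 + 8*u
(-392 + 213)*(P(5) + L(-7 - 1*1)) = (-392 + 213)*(-14/5 + (72 + 8*(-7 - 1*1))) = -179*(-14/5 + (72 + 8*(-7 - 1))) = -179*(-14/5 + (72 + 8*(-8))) = -179*(-14/5 + (72 - 64)) = -179*(-14/5 + 8) = -179*26/5 = -4654/5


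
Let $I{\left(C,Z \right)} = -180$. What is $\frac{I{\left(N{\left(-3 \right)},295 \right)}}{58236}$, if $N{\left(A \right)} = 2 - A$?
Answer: $- \frac{15}{4853} \approx -0.0030909$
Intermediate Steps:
$\frac{I{\left(N{\left(-3 \right)},295 \right)}}{58236} = - \frac{180}{58236} = \left(-180\right) \frac{1}{58236} = - \frac{15}{4853}$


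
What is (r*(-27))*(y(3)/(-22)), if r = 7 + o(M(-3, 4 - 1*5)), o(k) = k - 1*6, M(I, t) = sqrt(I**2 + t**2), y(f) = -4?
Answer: -54/11 - 54*sqrt(10)/11 ≈ -20.433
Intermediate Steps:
o(k) = -6 + k (o(k) = k - 6 = -6 + k)
r = 1 + sqrt(10) (r = 7 + (-6 + sqrt((-3)**2 + (4 - 1*5)**2)) = 7 + (-6 + sqrt(9 + (4 - 5)**2)) = 7 + (-6 + sqrt(9 + (-1)**2)) = 7 + (-6 + sqrt(9 + 1)) = 7 + (-6 + sqrt(10)) = 1 + sqrt(10) ≈ 4.1623)
(r*(-27))*(y(3)/(-22)) = ((1 + sqrt(10))*(-27))*(-4/(-22)) = (-27 - 27*sqrt(10))*(-4*(-1/22)) = (-27 - 27*sqrt(10))*(2/11) = -54/11 - 54*sqrt(10)/11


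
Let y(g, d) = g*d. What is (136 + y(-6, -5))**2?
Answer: 27556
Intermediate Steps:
y(g, d) = d*g
(136 + y(-6, -5))**2 = (136 - 5*(-6))**2 = (136 + 30)**2 = 166**2 = 27556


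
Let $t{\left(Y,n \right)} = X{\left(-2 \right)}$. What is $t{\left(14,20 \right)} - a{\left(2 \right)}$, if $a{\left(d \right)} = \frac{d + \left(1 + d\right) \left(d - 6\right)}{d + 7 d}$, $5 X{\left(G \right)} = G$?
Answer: $\frac{9}{40} \approx 0.225$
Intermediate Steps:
$X{\left(G \right)} = \frac{G}{5}$
$t{\left(Y,n \right)} = - \frac{2}{5}$ ($t{\left(Y,n \right)} = \frac{1}{5} \left(-2\right) = - \frac{2}{5}$)
$a{\left(d \right)} = \frac{d + \left(1 + d\right) \left(-6 + d\right)}{8 d}$
$t{\left(14,20 \right)} - a{\left(2 \right)} = - \frac{2}{5} - \frac{-6 + 2 \left(-4 + 2\right)}{8 \cdot 2} = - \frac{2}{5} - \frac{1}{8} \cdot \frac{1}{2} \left(-6 + 2 \left(-2\right)\right) = - \frac{2}{5} - \frac{1}{8} \cdot \frac{1}{2} \left(-6 - 4\right) = - \frac{2}{5} - \frac{1}{8} \cdot \frac{1}{2} \left(-10\right) = - \frac{2}{5} - - \frac{5}{8} = - \frac{2}{5} + \frac{5}{8} = \frac{9}{40}$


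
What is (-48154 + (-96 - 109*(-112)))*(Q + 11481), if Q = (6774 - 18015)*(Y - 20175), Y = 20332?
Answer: 63194456952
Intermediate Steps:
Q = -1764837 (Q = (6774 - 18015)*(20332 - 20175) = -11241*157 = -1764837)
(-48154 + (-96 - 109*(-112)))*(Q + 11481) = (-48154 + (-96 - 109*(-112)))*(-1764837 + 11481) = (-48154 + (-96 + 12208))*(-1753356) = (-48154 + 12112)*(-1753356) = -36042*(-1753356) = 63194456952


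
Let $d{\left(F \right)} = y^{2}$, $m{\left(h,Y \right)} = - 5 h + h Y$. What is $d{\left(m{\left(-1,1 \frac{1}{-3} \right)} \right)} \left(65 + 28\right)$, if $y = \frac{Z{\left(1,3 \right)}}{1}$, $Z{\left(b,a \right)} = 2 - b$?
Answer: $93$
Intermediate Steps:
$y = 1$ ($y = \frac{2 - 1}{1} = \left(2 - 1\right) 1 = 1 \cdot 1 = 1$)
$m{\left(h,Y \right)} = - 5 h + Y h$
$d{\left(F \right)} = 1$ ($d{\left(F \right)} = 1^{2} = 1$)
$d{\left(m{\left(-1,1 \frac{1}{-3} \right)} \right)} \left(65 + 28\right) = 1 \left(65 + 28\right) = 1 \cdot 93 = 93$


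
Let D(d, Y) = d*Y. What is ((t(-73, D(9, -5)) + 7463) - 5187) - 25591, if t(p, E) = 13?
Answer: -23302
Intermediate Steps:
D(d, Y) = Y*d
((t(-73, D(9, -5)) + 7463) - 5187) - 25591 = ((13 + 7463) - 5187) - 25591 = (7476 - 5187) - 25591 = 2289 - 25591 = -23302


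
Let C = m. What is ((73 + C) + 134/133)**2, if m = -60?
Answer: 3470769/17689 ≈ 196.21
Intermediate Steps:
C = -60
((73 + C) + 134/133)**2 = ((73 - 60) + 134/133)**2 = (13 + 134*(1/133))**2 = (13 + 134/133)**2 = (1863/133)**2 = 3470769/17689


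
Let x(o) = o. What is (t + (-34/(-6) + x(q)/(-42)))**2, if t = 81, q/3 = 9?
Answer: 13053769/1764 ≈ 7400.1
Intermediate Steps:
q = 27 (q = 3*9 = 27)
(t + (-34/(-6) + x(q)/(-42)))**2 = (81 + (-34/(-6) + 27/(-42)))**2 = (81 + (-34*(-1/6) + 27*(-1/42)))**2 = (81 + (17/3 - 9/14))**2 = (81 + 211/42)**2 = (3613/42)**2 = 13053769/1764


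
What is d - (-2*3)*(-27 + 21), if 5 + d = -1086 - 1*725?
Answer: -1852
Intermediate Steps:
d = -1816 (d = -5 + (-1086 - 1*725) = -5 + (-1086 - 725) = -5 - 1811 = -1816)
d - (-2*3)*(-27 + 21) = -1816 - (-2*3)*(-27 + 21) = -1816 - (-6)*(-6) = -1816 - 1*36 = -1816 - 36 = -1852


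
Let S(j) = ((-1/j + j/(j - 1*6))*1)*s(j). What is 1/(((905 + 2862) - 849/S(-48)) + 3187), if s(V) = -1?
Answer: 131/1033230 ≈ 0.00012679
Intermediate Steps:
S(j) = 1/j - j/(-6 + j) (S(j) = ((-1/j + j/(j - 1*6))*1)*(-1) = ((-1/j + j/(j - 6))*1)*(-1) = ((-1/j + j/(-6 + j))*1)*(-1) = (-1/j + j/(-6 + j))*(-1) = 1/j - j/(-6 + j))
1/(((905 + 2862) - 849/S(-48)) + 3187) = 1/(((905 + 2862) - 849*(-48*(-6 - 48)/(-6 - 48 - 1*(-48)**2))) + 3187) = 1/((3767 - 849*2592/(-6 - 48 - 1*2304)) + 3187) = 1/((3767 - 849*2592/(-6 - 48 - 2304)) + 3187) = 1/((3767 - 849/((-1/48*(-1/54)*(-2358)))) + 3187) = 1/((3767 - 849/(-131/144)) + 3187) = 1/((3767 - 849*(-144/131)) + 3187) = 1/((3767 + 122256/131) + 3187) = 1/(615733/131 + 3187) = 1/(1033230/131) = 131/1033230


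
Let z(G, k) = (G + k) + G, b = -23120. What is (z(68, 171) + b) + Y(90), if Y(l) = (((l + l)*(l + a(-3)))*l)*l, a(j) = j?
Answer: 126823187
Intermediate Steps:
z(G, k) = k + 2*G
Y(l) = 2*l³*(-3 + l) (Y(l) = (((l + l)*(l - 3))*l)*l = (((2*l)*(-3 + l))*l)*l = ((2*l*(-3 + l))*l)*l = (2*l²*(-3 + l))*l = 2*l³*(-3 + l))
(z(68, 171) + b) + Y(90) = ((171 + 2*68) - 23120) + 2*90³*(-3 + 90) = ((171 + 136) - 23120) + 2*729000*87 = (307 - 23120) + 126846000 = -22813 + 126846000 = 126823187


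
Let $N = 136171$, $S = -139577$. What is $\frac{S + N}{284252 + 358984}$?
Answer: $- \frac{1703}{321618} \approx -0.0052951$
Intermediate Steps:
$\frac{S + N}{284252 + 358984} = \frac{-139577 + 136171}{284252 + 358984} = - \frac{3406}{643236} = \left(-3406\right) \frac{1}{643236} = - \frac{1703}{321618}$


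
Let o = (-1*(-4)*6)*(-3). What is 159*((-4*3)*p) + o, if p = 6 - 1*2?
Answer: -7704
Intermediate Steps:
p = 4 (p = 6 - 2 = 4)
o = -72 (o = (4*6)*(-3) = 24*(-3) = -72)
159*((-4*3)*p) + o = 159*(-4*3*4) - 72 = 159*(-12*4) - 72 = 159*(-48) - 72 = -7632 - 72 = -7704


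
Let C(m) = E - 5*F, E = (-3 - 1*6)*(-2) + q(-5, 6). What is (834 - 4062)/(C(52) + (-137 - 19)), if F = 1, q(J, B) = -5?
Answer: 807/37 ≈ 21.811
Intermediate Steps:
E = 13 (E = (-3 - 1*6)*(-2) - 5 = (-3 - 6)*(-2) - 5 = -9*(-2) - 5 = 18 - 5 = 13)
C(m) = 8 (C(m) = 13 - 5*1 = 13 - 5 = 8)
(834 - 4062)/(C(52) + (-137 - 19)) = (834 - 4062)/(8 + (-137 - 19)) = -3228/(8 - 156) = -3228/(-148) = -3228*(-1/148) = 807/37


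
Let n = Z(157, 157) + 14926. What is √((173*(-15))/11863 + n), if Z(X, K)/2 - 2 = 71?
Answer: 7*√43287007467/11863 ≈ 122.77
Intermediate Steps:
Z(X, K) = 146 (Z(X, K) = 4 + 2*71 = 4 + 142 = 146)
n = 15072 (n = 146 + 14926 = 15072)
√((173*(-15))/11863 + n) = √((173*(-15))/11863 + 15072) = √(-2595*1/11863 + 15072) = √(-2595/11863 + 15072) = √(178796541/11863) = 7*√43287007467/11863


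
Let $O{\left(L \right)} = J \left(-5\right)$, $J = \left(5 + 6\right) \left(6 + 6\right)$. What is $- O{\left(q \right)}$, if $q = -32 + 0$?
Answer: $660$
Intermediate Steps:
$q = -32$
$J = 132$ ($J = 11 \cdot 12 = 132$)
$O{\left(L \right)} = -660$ ($O{\left(L \right)} = 132 \left(-5\right) = -660$)
$- O{\left(q \right)} = \left(-1\right) \left(-660\right) = 660$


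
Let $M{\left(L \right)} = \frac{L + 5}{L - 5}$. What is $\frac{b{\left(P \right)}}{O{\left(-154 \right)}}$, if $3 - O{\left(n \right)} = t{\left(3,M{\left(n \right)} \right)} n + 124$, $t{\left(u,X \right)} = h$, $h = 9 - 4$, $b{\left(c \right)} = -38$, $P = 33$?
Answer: $- \frac{38}{649} \approx -0.058552$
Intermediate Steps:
$M{\left(L \right)} = \frac{5 + L}{-5 + L}$
$h = 5$ ($h = 9 - 4 = 5$)
$t{\left(u,X \right)} = 5$
$O{\left(n \right)} = -121 - 5 n$ ($O{\left(n \right)} = 3 - \left(5 n + 124\right) = 3 - \left(124 + 5 n\right) = -121 - 5 n$)
$\frac{b{\left(P \right)}}{O{\left(-154 \right)}} = - \frac{38}{-121 - -770} = - \frac{38}{-121 + 770} = - \frac{38}{649}$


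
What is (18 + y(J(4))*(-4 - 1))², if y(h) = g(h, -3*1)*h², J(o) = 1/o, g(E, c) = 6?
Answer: 16641/64 ≈ 260.02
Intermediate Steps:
y(h) = 6*h²
(18 + y(J(4))*(-4 - 1))² = (18 + (6*(1/4)²)*(-4 - 1))² = (18 + (6*(¼)²)*(-5))² = (18 + (6*(1/16))*(-5))² = (18 + (3/8)*(-5))² = (18 - 15/8)² = (129/8)² = 16641/64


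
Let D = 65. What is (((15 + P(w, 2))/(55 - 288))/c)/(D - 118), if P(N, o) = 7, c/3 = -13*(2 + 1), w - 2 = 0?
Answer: -22/1444833 ≈ -1.5227e-5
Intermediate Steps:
w = 2 (w = 2 + 0 = 2)
c = -117 (c = 3*(-13*(2 + 1)) = 3*(-13*3) = 3*(-39) = -117)
(((15 + P(w, 2))/(55 - 288))/c)/(D - 118) = (((15 + 7)/(55 - 288))/(-117))/(65 - 118) = ((22/(-233))*(-1/117))/(-53) = ((22*(-1/233))*(-1/117))*(-1/53) = -22/233*(-1/117)*(-1/53) = (22/27261)*(-1/53) = -22/1444833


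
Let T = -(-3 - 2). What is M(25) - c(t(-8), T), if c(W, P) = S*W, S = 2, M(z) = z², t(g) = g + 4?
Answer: 633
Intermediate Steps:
t(g) = 4 + g
T = 5 (T = -(-5) = -1*(-5) = 5)
c(W, P) = 2*W
M(25) - c(t(-8), T) = 25² - 2*(4 - 8) = 625 - 2*(-4) = 625 - 1*(-8) = 625 + 8 = 633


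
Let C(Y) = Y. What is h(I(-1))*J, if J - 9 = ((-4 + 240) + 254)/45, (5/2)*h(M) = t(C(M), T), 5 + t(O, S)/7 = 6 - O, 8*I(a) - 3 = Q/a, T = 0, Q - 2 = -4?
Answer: 1253/60 ≈ 20.883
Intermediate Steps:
Q = -2 (Q = 2 - 4 = -2)
I(a) = 3/8 - 1/(4*a) (I(a) = 3/8 + (-2/a)/8 = 3/8 - 1/(4*a))
t(O, S) = 7 - 7*O (t(O, S) = -35 + 7*(6 - O) = -35 + (42 - 7*O) = 7 - 7*O)
h(M) = 14/5 - 14*M/5 (h(M) = 2*(7 - 7*M)/5 = 14/5 - 14*M/5)
J = 179/9 (J = 9 + ((-4 + 240) + 254)/45 = 9 + (236 + 254)*(1/45) = 9 + 490*(1/45) = 9 + 98/9 = 179/9 ≈ 19.889)
h(I(-1))*J = (14/5 - 7*(-2 + 3*(-1))/(20*(-1)))*(179/9) = (14/5 - 7*(-1)*(-2 - 3)/20)*(179/9) = (14/5 - 7*(-1)*(-5)/20)*(179/9) = (14/5 - 14/5*5/8)*(179/9) = (14/5 - 7/4)*(179/9) = (21/20)*(179/9) = 1253/60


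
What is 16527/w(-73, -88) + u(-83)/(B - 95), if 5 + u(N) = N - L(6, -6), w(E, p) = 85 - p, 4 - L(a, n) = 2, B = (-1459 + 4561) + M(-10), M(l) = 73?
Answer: 5088759/53284 ≈ 95.503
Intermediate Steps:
B = 3175 (B = (-1459 + 4561) + 73 = 3102 + 73 = 3175)
L(a, n) = 2 (L(a, n) = 4 - 1*2 = 4 - 2 = 2)
u(N) = -7 + N (u(N) = -5 + (N - 1*2) = -5 + (N - 2) = -5 + (-2 + N) = -7 + N)
16527/w(-73, -88) + u(-83)/(B - 95) = 16527/(85 - 1*(-88)) + (-7 - 83)/(3175 - 95) = 16527/(85 + 88) - 90/3080 = 16527/173 - 90*1/3080 = 16527*(1/173) - 9/308 = 16527/173 - 9/308 = 5088759/53284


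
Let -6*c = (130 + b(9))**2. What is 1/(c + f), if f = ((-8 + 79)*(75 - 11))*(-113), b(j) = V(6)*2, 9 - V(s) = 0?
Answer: -3/1551368 ≈ -1.9338e-6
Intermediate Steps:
V(s) = 9 (V(s) = 9 - 1*0 = 9 + 0 = 9)
b(j) = 18 (b(j) = 9*2 = 18)
f = -513472 (f = (71*64)*(-113) = 4544*(-113) = -513472)
c = -10952/3 (c = -(130 + 18)**2/6 = -1/6*148**2 = -1/6*21904 = -10952/3 ≈ -3650.7)
1/(c + f) = 1/(-10952/3 - 513472) = 1/(-1551368/3) = -3/1551368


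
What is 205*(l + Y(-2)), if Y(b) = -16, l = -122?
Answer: -28290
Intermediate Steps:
205*(l + Y(-2)) = 205*(-122 - 16) = 205*(-138) = -28290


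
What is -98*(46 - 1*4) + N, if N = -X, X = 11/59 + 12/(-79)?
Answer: -19184837/4661 ≈ -4116.0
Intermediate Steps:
X = 161/4661 (X = 11*(1/59) + 12*(-1/79) = 11/59 - 12/79 = 161/4661 ≈ 0.034542)
N = -161/4661 (N = -1*161/4661 = -161/4661 ≈ -0.034542)
-98*(46 - 1*4) + N = -98*(46 - 1*4) - 161/4661 = -98*(46 - 4) - 161/4661 = -98*42 - 161/4661 = -4116 - 161/4661 = -19184837/4661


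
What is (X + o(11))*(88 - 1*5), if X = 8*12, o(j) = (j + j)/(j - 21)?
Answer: 38927/5 ≈ 7785.4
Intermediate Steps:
o(j) = 2*j/(-21 + j) (o(j) = (2*j)/(-21 + j) = 2*j/(-21 + j))
X = 96
(X + o(11))*(88 - 1*5) = (96 + 2*11/(-21 + 11))*(88 - 1*5) = (96 + 2*11/(-10))*(88 - 5) = (96 + 2*11*(-1/10))*83 = (96 - 11/5)*83 = (469/5)*83 = 38927/5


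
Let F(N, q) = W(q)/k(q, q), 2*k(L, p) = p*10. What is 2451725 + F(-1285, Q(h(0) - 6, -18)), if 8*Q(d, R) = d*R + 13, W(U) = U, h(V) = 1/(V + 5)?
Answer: 12258626/5 ≈ 2.4517e+6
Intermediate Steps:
h(V) = 1/(5 + V)
k(L, p) = 5*p (k(L, p) = (p*10)/2 = (10*p)/2 = 5*p)
Q(d, R) = 13/8 + R*d/8 (Q(d, R) = (d*R + 13)/8 = (R*d + 13)/8 = (13 + R*d)/8 = 13/8 + R*d/8)
F(N, q) = ⅕ (F(N, q) = q/((5*q)) = q*(1/(5*q)) = ⅕)
2451725 + F(-1285, Q(h(0) - 6, -18)) = 2451725 + ⅕ = 12258626/5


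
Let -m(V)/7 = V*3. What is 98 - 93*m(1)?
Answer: 2051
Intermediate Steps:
m(V) = -21*V (m(V) = -7*V*3 = -21*V)
98 - 93*m(1) = 98 - (-1953) = 98 - 93*(-21) = 98 + 1953 = 2051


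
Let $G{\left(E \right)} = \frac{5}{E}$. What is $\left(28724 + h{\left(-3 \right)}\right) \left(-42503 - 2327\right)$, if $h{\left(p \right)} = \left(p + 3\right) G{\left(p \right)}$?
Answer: $-1287696920$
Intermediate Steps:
$h{\left(p \right)} = \frac{5 \left(3 + p\right)}{p}$ ($h{\left(p \right)} = \left(p + 3\right) \frac{5}{p} = \left(3 + p\right) \frac{5}{p} = \frac{5 \left(3 + p\right)}{p}$)
$\left(28724 + h{\left(-3 \right)}\right) \left(-42503 - 2327\right) = \left(28724 + \left(5 + \frac{15}{-3}\right)\right) \left(-42503 - 2327\right) = \left(28724 + \left(5 + 15 \left(- \frac{1}{3}\right)\right)\right) \left(-44830\right) = \left(28724 + \left(5 - 5\right)\right) \left(-44830\right) = \left(28724 + 0\right) \left(-44830\right) = 28724 \left(-44830\right) = -1287696920$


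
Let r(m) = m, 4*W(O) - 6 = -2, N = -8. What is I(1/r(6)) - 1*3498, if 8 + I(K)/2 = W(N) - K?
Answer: -10537/3 ≈ -3512.3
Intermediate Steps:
W(O) = 1 (W(O) = 3/2 + (¼)*(-2) = 3/2 - ½ = 1)
I(K) = -14 - 2*K (I(K) = -16 + 2*(1 - K) = -16 + (2 - 2*K) = -14 - 2*K)
I(1/r(6)) - 1*3498 = (-14 - 2/6) - 1*3498 = (-14 - 2*⅙) - 3498 = (-14 - ⅓) - 3498 = -43/3 - 3498 = -10537/3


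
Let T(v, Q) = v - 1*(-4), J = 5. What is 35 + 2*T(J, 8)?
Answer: 53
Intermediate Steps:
T(v, Q) = 4 + v (T(v, Q) = v + 4 = 4 + v)
35 + 2*T(J, 8) = 35 + 2*(4 + 5) = 35 + 2*9 = 35 + 18 = 53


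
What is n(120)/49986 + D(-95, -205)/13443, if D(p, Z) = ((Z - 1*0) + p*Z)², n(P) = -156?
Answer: 1031191346794/37331211 ≈ 27623.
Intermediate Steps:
D(p, Z) = (Z + Z*p)² (D(p, Z) = ((Z + 0) + Z*p)² = (Z + Z*p)²)
n(120)/49986 + D(-95, -205)/13443 = -156/49986 + ((-205)²*(1 - 95)²)/13443 = -156*1/49986 + (42025*(-94)²)*(1/13443) = -26/8331 + (42025*8836)*(1/13443) = -26/8331 + 371332900*(1/13443) = -26/8331 + 371332900/13443 = 1031191346794/37331211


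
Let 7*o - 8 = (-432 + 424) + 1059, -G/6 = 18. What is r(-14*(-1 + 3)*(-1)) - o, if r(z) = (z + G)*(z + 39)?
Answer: -38579/7 ≈ -5511.3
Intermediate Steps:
G = -108 (G = -6*18 = -108)
r(z) = (-108 + z)*(39 + z) (r(z) = (z - 108)*(z + 39) = (-108 + z)*(39 + z))
o = 1059/7 (o = 8/7 + ((-432 + 424) + 1059)/7 = 8/7 + (-8 + 1059)/7 = 8/7 + (⅐)*1051 = 8/7 + 1051/7 = 1059/7 ≈ 151.29)
r(-14*(-1 + 3)*(-1)) - o = (-4212 + (-14*(-1 + 3)*(-1))² - (-966)*(-1 + 3)*(-1)) - 1*1059/7 = (-4212 + (-28*(-1))² - (-966)*2*(-1)) - 1059/7 = (-4212 + (-14*(-2))² - (-966)*(-2)) - 1059/7 = (-4212 + 28² - 69*28) - 1059/7 = (-4212 + 784 - 1932) - 1059/7 = -5360 - 1059/7 = -38579/7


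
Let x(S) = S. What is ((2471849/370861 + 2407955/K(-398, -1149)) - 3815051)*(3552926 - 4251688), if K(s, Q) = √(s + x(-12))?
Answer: 988644224210957244/370861 + 168258745171*I*√410/41 ≈ 2.6658e+12 + 8.3097e+10*I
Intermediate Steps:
K(s, Q) = √(-12 + s) (K(s, Q) = √(s - 12) = √(-12 + s))
((2471849/370861 + 2407955/K(-398, -1149)) - 3815051)*(3552926 - 4251688) = ((2471849/370861 + 2407955/(√(-12 - 398))) - 3815051)*(3552926 - 4251688) = ((2471849*(1/370861) + 2407955/(√(-410))) - 3815051)*(-698762) = ((2471849/370861 + 2407955/((I*√410))) - 3815051)*(-698762) = ((2471849/370861 + 2407955*(-I*√410/410)) - 3815051)*(-698762) = ((2471849/370861 - 481591*I*√410/82) - 3815051)*(-698762) = (-1414851157062/370861 - 481591*I*√410/82)*(-698762) = 988644224210957244/370861 + 168258745171*I*√410/41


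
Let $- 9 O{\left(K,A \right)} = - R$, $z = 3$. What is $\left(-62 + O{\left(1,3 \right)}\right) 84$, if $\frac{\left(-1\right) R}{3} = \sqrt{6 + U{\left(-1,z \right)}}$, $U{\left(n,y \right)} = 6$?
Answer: $-5208 - 56 \sqrt{3} \approx -5305.0$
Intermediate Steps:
$R = - 6 \sqrt{3}$ ($R = - 3 \sqrt{6 + 6} = - 3 \sqrt{12} = - 3 \cdot 2 \sqrt{3} = - 6 \sqrt{3} \approx -10.392$)
$O{\left(K,A \right)} = - \frac{2 \sqrt{3}}{3}$ ($O{\left(K,A \right)} = - \frac{\left(-1\right) \left(- 6 \sqrt{3}\right)}{9} = - \frac{6 \sqrt{3}}{9} = - \frac{2 \sqrt{3}}{3}$)
$\left(-62 + O{\left(1,3 \right)}\right) 84 = \left(-62 - \frac{2 \sqrt{3}}{3}\right) 84 = -5208 - 56 \sqrt{3}$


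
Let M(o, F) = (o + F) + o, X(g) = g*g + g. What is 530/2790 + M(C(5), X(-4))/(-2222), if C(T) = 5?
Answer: 5074/28179 ≈ 0.18006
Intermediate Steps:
X(g) = g + g**2 (X(g) = g**2 + g = g + g**2)
M(o, F) = F + 2*o (M(o, F) = (F + o) + o = F + 2*o)
530/2790 + M(C(5), X(-4))/(-2222) = 530/2790 + (-4*(1 - 4) + 2*5)/(-2222) = 530*(1/2790) + (-4*(-3) + 10)*(-1/2222) = 53/279 + (12 + 10)*(-1/2222) = 53/279 + 22*(-1/2222) = 53/279 - 1/101 = 5074/28179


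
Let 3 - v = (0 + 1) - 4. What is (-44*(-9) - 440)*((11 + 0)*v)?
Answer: -2904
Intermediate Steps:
v = 6 (v = 3 - ((0 + 1) - 4) = 3 - (1 - 4) = 3 - 1*(-3) = 3 + 3 = 6)
(-44*(-9) - 440)*((11 + 0)*v) = (-44*(-9) - 440)*((11 + 0)*6) = (396 - 440)*(11*6) = -44*66 = -2904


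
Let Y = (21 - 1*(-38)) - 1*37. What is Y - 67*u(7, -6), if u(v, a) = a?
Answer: 424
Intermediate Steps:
Y = 22 (Y = (21 + 38) - 37 = 59 - 37 = 22)
Y - 67*u(7, -6) = 22 - 67*(-6) = 22 + 402 = 424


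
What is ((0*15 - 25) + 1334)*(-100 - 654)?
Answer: -986986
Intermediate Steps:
((0*15 - 25) + 1334)*(-100 - 654) = ((0 - 25) + 1334)*(-754) = (-25 + 1334)*(-754) = 1309*(-754) = -986986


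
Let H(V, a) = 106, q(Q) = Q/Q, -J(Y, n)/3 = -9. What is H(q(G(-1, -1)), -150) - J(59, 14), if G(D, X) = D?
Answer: 79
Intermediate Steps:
J(Y, n) = 27 (J(Y, n) = -3*(-9) = 27)
q(Q) = 1
H(q(G(-1, -1)), -150) - J(59, 14) = 106 - 1*27 = 106 - 27 = 79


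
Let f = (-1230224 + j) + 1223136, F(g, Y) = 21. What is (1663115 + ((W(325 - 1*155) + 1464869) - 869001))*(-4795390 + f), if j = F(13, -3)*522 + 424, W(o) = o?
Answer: -10823809865076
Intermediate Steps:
j = 11386 (j = 21*522 + 424 = 10962 + 424 = 11386)
f = 4298 (f = (-1230224 + 11386) + 1223136 = -1218838 + 1223136 = 4298)
(1663115 + ((W(325 - 1*155) + 1464869) - 869001))*(-4795390 + f) = (1663115 + (((325 - 1*155) + 1464869) - 869001))*(-4795390 + 4298) = (1663115 + (((325 - 155) + 1464869) - 869001))*(-4791092) = (1663115 + ((170 + 1464869) - 869001))*(-4791092) = (1663115 + (1465039 - 869001))*(-4791092) = (1663115 + 596038)*(-4791092) = 2259153*(-4791092) = -10823809865076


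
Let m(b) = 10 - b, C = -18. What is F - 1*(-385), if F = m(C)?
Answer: 413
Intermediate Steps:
F = 28 (F = 10 - 1*(-18) = 10 + 18 = 28)
F - 1*(-385) = 28 - 1*(-385) = 28 + 385 = 413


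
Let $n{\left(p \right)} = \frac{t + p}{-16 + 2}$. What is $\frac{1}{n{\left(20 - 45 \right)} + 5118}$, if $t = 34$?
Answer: $\frac{14}{71643} \approx 0.00019541$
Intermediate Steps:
$n{\left(p \right)} = - \frac{17}{7} - \frac{p}{14}$ ($n{\left(p \right)} = \frac{34 + p}{-16 + 2} = \frac{34 + p}{-14} = \left(34 + p\right) \left(- \frac{1}{14}\right) = - \frac{17}{7} - \frac{p}{14}$)
$\frac{1}{n{\left(20 - 45 \right)} + 5118} = \frac{1}{\left(- \frac{17}{7} - \frac{20 - 45}{14}\right) + 5118} = \frac{1}{\left(- \frac{17}{7} - - \frac{25}{14}\right) + 5118} = \frac{1}{\left(- \frac{17}{7} + \frac{25}{14}\right) + 5118} = \frac{1}{- \frac{9}{14} + 5118} = \frac{1}{\frac{71643}{14}} = \frac{14}{71643}$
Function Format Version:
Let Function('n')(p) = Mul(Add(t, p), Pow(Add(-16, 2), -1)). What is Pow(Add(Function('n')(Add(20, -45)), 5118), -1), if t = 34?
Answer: Rational(14, 71643) ≈ 0.00019541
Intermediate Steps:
Function('n')(p) = Add(Rational(-17, 7), Mul(Rational(-1, 14), p)) (Function('n')(p) = Mul(Add(34, p), Pow(Add(-16, 2), -1)) = Mul(Add(34, p), Pow(-14, -1)) = Mul(Add(34, p), Rational(-1, 14)) = Add(Rational(-17, 7), Mul(Rational(-1, 14), p)))
Pow(Add(Function('n')(Add(20, -45)), 5118), -1) = Pow(Add(Add(Rational(-17, 7), Mul(Rational(-1, 14), Add(20, -45))), 5118), -1) = Pow(Add(Add(Rational(-17, 7), Mul(Rational(-1, 14), -25)), 5118), -1) = Pow(Add(Add(Rational(-17, 7), Rational(25, 14)), 5118), -1) = Pow(Add(Rational(-9, 14), 5118), -1) = Pow(Rational(71643, 14), -1) = Rational(14, 71643)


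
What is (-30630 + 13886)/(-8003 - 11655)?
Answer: 8372/9829 ≈ 0.85176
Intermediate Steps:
(-30630 + 13886)/(-8003 - 11655) = -16744/(-19658) = -16744*(-1/19658) = 8372/9829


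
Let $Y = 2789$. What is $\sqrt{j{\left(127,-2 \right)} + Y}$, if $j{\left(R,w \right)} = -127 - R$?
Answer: $13 \sqrt{15} \approx 50.349$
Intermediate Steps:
$\sqrt{j{\left(127,-2 \right)} + Y} = \sqrt{\left(-127 - 127\right) + 2789} = \sqrt{-254 + 2789} = \sqrt{2535} = 13 \sqrt{15}$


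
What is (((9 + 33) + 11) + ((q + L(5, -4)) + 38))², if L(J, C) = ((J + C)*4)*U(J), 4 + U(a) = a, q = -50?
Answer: 2025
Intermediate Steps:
U(a) = -4 + a
L(J, C) = (-4 + J)*(4*C + 4*J) (L(J, C) = ((J + C)*4)*(-4 + J) = ((C + J)*4)*(-4 + J) = (4*C + 4*J)*(-4 + J) = (-4 + J)*(4*C + 4*J))
(((9 + 33) + 11) + ((q + L(5, -4)) + 38))² = (((9 + 33) + 11) + ((-50 + 4*(-4 + 5)*(-4 + 5)) + 38))² = ((42 + 11) + ((-50 + 4*1*1) + 38))² = (53 + ((-50 + 4) + 38))² = (53 + (-46 + 38))² = (53 - 8)² = 45² = 2025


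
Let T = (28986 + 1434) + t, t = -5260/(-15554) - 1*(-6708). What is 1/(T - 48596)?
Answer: -7777/89184006 ≈ -8.7202e-5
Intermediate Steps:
t = 52170746/7777 (t = -5260*(-1/15554) + 6708 = 2630/7777 + 6708 = 52170746/7777 ≈ 6708.3)
T = 288747086/7777 (T = (28986 + 1434) + 52170746/7777 = 30420 + 52170746/7777 = 288747086/7777 ≈ 37128.)
1/(T - 48596) = 1/(288747086/7777 - 48596) = 1/(-89184006/7777) = -7777/89184006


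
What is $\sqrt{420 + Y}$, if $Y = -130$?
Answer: $\sqrt{290} \approx 17.029$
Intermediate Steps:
$\sqrt{420 + Y} = \sqrt{420 - 130} = \sqrt{290}$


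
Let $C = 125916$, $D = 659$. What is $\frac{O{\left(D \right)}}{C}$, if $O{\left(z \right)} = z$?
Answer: $\frac{659}{125916} \approx 0.0052336$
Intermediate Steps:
$\frac{O{\left(D \right)}}{C} = \frac{659}{125916}$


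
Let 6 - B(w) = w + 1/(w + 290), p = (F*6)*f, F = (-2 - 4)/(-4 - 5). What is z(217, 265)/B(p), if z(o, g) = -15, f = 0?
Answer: -4350/1739 ≈ -2.5014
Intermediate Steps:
F = ⅔ (F = -6/(-9) = -6*(-⅑) = ⅔ ≈ 0.66667)
p = 0 (p = ((⅔)*6)*0 = 4*0 = 0)
B(w) = 6 - w - 1/(290 + w) (B(w) = 6 - (w + 1/(w + 290)) = 6 - (w + 1/(290 + w)) = 6 + (-w - 1/(290 + w)) = 6 - w - 1/(290 + w))
z(217, 265)/B(p) = -15*(290 + 0)/(1739 - 1*0² - 284*0) = -15*290/(1739 - 1*0 + 0) = -15*290/(1739 + 0 + 0) = -15/((1/290)*1739) = -15/1739/290 = -15*290/1739 = -4350/1739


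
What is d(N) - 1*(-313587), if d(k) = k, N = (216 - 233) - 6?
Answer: 313564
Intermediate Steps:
N = -23 (N = -17 - 6 = -23)
d(N) - 1*(-313587) = -23 - 1*(-313587) = -23 + 313587 = 313564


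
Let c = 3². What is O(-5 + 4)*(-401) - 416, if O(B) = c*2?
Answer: -7634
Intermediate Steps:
c = 9
O(B) = 18 (O(B) = 9*2 = 18)
O(-5 + 4)*(-401) - 416 = 18*(-401) - 416 = -7218 - 416 = -7634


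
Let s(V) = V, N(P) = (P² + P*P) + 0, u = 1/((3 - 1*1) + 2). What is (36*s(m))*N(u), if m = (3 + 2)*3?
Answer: 135/2 ≈ 67.500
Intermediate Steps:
m = 15 (m = 5*3 = 15)
u = ¼ (u = 1/((3 - 1) + 2) = 1/(2 + 2) = 1/4 = ¼ ≈ 0.25000)
N(P) = 2*P² (N(P) = (P² + P²) + 0 = 2*P² + 0 = 2*P²)
(36*s(m))*N(u) = (36*15)*(2*(¼)²) = 540*(2*(1/16)) = 540*(⅛) = 135/2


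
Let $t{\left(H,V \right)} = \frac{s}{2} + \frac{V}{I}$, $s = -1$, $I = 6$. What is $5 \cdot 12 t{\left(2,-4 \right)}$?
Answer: $-70$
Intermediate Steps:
$t{\left(H,V \right)} = - \frac{1}{2} + \frac{V}{6}$
$5 \cdot 12 t{\left(2,-4 \right)} = 5 \cdot 12 \left(- \frac{1}{2} + \frac{1}{6} \left(-4\right)\right) = 60 \left(- \frac{1}{2} - \frac{2}{3}\right) = 60 \left(- \frac{7}{6}\right) = -70$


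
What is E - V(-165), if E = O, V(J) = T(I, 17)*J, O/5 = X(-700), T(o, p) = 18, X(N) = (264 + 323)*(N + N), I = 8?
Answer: -4106030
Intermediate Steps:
X(N) = 1174*N (X(N) = 587*(2*N) = 1174*N)
O = -4109000 (O = 5*(1174*(-700)) = 5*(-821800) = -4109000)
V(J) = 18*J
E = -4109000
E - V(-165) = -4109000 - 18*(-165) = -4109000 - 1*(-2970) = -4109000 + 2970 = -4106030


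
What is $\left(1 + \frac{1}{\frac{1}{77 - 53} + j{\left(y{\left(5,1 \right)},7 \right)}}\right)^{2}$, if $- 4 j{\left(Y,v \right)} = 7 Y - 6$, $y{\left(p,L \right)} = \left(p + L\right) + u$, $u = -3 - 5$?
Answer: $\frac{21025}{14641} \approx 1.436$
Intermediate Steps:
$u = -8$
$y{\left(p,L \right)} = -8 + L + p$ ($y{\left(p,L \right)} = \left(p + L\right) - 8 = \left(L + p\right) - 8 = -8 + L + p$)
$j{\left(Y,v \right)} = \frac{3}{2} - \frac{7 Y}{4}$ ($j{\left(Y,v \right)} = - \frac{7 Y - 6}{4} = - \frac{-6 + 7 Y}{4} = \frac{3}{2} - \frac{7 Y}{4}$)
$\left(1 + \frac{1}{\frac{1}{77 - 53} + j{\left(y{\left(5,1 \right)},7 \right)}}\right)^{2} = \left(1 + \frac{1}{\frac{1}{77 - 53} - \left(- \frac{3}{2} + \frac{7 \left(-8 + 1 + 5\right)}{4}\right)}\right)^{2} = \left(1 + \frac{1}{\frac{1}{24} + \left(\frac{3}{2} - - \frac{7}{2}\right)}\right)^{2} = \left(1 + \frac{1}{\frac{1}{24} + \left(\frac{3}{2} + \frac{7}{2}\right)}\right)^{2} = \left(1 + \frac{1}{\frac{1}{24} + 5}\right)^{2} = \left(1 + \frac{1}{\frac{121}{24}}\right)^{2} = \left(1 + \frac{24}{121}\right)^{2} = \left(\frac{145}{121}\right)^{2} = \frac{21025}{14641}$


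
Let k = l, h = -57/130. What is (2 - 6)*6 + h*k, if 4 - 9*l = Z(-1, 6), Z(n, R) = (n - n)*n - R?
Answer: -955/39 ≈ -24.487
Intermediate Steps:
h = -57/130 (h = -57*1/130 = -57/130 ≈ -0.43846)
Z(n, R) = -R (Z(n, R) = 0*n - R = 0 - R = -R)
l = 10/9 (l = 4/9 - (-1)*6/9 = 4/9 - 1/9*(-6) = 4/9 + 2/3 = 10/9 ≈ 1.1111)
k = 10/9 ≈ 1.1111
(2 - 6)*6 + h*k = (2 - 6)*6 - 57/130*10/9 = -4*6 - 19/39 = -24 - 19/39 = -955/39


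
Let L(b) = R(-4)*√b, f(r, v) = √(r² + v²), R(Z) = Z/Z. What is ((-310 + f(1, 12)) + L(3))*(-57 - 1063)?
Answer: 347200 - 1120*√3 - 1120*√145 ≈ 3.3177e+5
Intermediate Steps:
R(Z) = 1
L(b) = √b (L(b) = 1*√b = √b)
((-310 + f(1, 12)) + L(3))*(-57 - 1063) = ((-310 + √(1² + 12²)) + √3)*(-57 - 1063) = ((-310 + √(1 + 144)) + √3)*(-1120) = ((-310 + √145) + √3)*(-1120) = (-310 + √3 + √145)*(-1120) = 347200 - 1120*√3 - 1120*√145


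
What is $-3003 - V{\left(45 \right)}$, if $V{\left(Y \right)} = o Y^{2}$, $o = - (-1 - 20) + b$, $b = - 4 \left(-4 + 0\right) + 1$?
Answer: $-79953$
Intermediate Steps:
$b = 17$ ($b = \left(-4\right) \left(-4\right) + 1 = 16 + 1 = 17$)
$o = 38$ ($o = - (-1 - 20) + 17 = \left(-1\right) \left(-21\right) + 17 = 21 + 17 = 38$)
$V{\left(Y \right)} = 38 Y^{2}$
$-3003 - V{\left(45 \right)} = -3003 - 38 \cdot 45^{2} = -3003 - 38 \cdot 2025 = -3003 - 76950 = -79953$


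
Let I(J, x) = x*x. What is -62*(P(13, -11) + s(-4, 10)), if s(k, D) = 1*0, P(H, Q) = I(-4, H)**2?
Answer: -1770782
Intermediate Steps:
I(J, x) = x**2
P(H, Q) = H**4 (P(H, Q) = (H**2)**2 = H**4)
s(k, D) = 0
-62*(P(13, -11) + s(-4, 10)) = -62*(13**4 + 0) = -62*(28561 + 0) = -62*28561 = -1770782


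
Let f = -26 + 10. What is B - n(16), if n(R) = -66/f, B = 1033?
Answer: 8231/8 ≈ 1028.9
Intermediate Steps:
f = -16
n(R) = 33/8 (n(R) = -66/(-16) = -66*(-1/16) = 33/8)
B - n(16) = 1033 - 1*33/8 = 1033 - 33/8 = 8231/8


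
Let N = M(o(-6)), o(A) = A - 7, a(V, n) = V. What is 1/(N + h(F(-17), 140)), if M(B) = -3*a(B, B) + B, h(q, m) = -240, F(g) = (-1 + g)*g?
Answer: -1/214 ≈ -0.0046729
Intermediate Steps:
o(A) = -7 + A
F(g) = g*(-1 + g)
M(B) = -2*B (M(B) = -3*B + B = -2*B)
N = 26 (N = -2*(-7 - 6) = -2*(-13) = 26)
1/(N + h(F(-17), 140)) = 1/(26 - 240) = 1/(-214) = -1/214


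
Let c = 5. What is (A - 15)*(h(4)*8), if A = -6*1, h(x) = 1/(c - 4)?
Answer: -168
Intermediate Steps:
h(x) = 1 (h(x) = 1/(5 - 4) = 1/1 = 1)
A = -6
(A - 15)*(h(4)*8) = (-6 - 15)*(1*8) = -21*8 = -168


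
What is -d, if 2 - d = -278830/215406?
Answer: -354821/107703 ≈ -3.2944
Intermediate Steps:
d = 354821/107703 (d = 2 - (-278830)/215406 = 2 - 1*(-139415/107703) = 2 + 139415/107703 = 354821/107703 ≈ 3.2944)
-d = -1*354821/107703 = -354821/107703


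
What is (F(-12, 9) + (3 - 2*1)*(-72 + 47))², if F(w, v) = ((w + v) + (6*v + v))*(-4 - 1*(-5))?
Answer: 1225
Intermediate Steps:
F(w, v) = w + 8*v (F(w, v) = ((v + w) + 7*v)*(-4 + 5) = (w + 8*v)*1 = w + 8*v)
(F(-12, 9) + (3 - 2*1)*(-72 + 47))² = ((-12 + 8*9) + (3 - 2*1)*(-72 + 47))² = ((-12 + 72) + (3 - 2)*(-25))² = (60 + 1*(-25))² = (60 - 25)² = 35² = 1225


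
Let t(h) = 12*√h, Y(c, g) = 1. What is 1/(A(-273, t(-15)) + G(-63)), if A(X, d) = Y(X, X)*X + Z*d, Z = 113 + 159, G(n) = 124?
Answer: -149/159827641 - 3264*I*√15/159827641 ≈ -9.3225e-7 - 7.9094e-5*I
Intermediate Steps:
Z = 272
A(X, d) = X + 272*d (A(X, d) = 1*X + 272*d = X + 272*d)
1/(A(-273, t(-15)) + G(-63)) = 1/((-273 + 272*(12*√(-15))) + 124) = 1/((-273 + 272*(12*(I*√15))) + 124) = 1/((-273 + 272*(12*I*√15)) + 124) = 1/((-273 + 3264*I*√15) + 124) = 1/(-149 + 3264*I*√15)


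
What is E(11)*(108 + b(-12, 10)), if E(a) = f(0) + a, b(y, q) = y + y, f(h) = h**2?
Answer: 924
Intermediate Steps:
b(y, q) = 2*y
E(a) = a (E(a) = 0**2 + a = 0 + a = a)
E(11)*(108 + b(-12, 10)) = 11*(108 + 2*(-12)) = 11*(108 - 24) = 11*84 = 924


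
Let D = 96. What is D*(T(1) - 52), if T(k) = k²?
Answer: -4896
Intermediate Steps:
D*(T(1) - 52) = 96*(1² - 52) = 96*(1 - 52) = 96*(-51) = -4896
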